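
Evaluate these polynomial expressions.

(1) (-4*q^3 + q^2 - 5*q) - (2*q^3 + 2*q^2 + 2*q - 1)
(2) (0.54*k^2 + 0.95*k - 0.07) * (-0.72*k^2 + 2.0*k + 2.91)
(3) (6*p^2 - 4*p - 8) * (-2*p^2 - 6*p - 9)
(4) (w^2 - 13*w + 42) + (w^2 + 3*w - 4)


(1) = -6*q^3 - q^2 - 7*q + 1
(2) = -0.3888*k^4 + 0.396*k^3 + 3.5218*k^2 + 2.6245*k - 0.2037
(3) = -12*p^4 - 28*p^3 - 14*p^2 + 84*p + 72
(4) = 2*w^2 - 10*w + 38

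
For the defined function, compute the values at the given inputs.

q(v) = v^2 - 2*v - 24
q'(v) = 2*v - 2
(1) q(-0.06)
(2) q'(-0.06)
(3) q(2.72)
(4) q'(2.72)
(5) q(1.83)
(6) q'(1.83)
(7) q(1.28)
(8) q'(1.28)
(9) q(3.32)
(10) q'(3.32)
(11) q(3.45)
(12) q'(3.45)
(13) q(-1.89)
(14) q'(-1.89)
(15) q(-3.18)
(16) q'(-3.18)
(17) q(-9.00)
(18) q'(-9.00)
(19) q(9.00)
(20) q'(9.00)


(1) = -23.88
(2) = -2.12
(3) = -22.04
(4) = 3.44
(5) = -24.31
(6) = 1.66
(7) = -24.92
(8) = 0.56
(9) = -19.62
(10) = 4.64
(11) = -19.00
(12) = 4.90
(13) = -16.65
(14) = -5.78
(15) = -7.53
(16) = -8.36
(17) = 75.00
(18) = -20.00
(19) = 39.00
(20) = 16.00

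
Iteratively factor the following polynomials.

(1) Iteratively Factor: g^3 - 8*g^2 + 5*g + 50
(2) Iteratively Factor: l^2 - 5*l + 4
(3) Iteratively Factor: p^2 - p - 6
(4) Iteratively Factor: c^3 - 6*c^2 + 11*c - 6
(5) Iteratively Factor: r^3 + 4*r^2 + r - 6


(1) = (g - 5)*(g^2 - 3*g - 10) = (g - 5)^2*(g + 2)
(2) = (l - 4)*(l - 1)
(3) = (p + 2)*(p - 3)
(4) = (c - 2)*(c^2 - 4*c + 3) = (c - 2)*(c - 1)*(c - 3)
(5) = (r - 1)*(r^2 + 5*r + 6) = (r - 1)*(r + 2)*(r + 3)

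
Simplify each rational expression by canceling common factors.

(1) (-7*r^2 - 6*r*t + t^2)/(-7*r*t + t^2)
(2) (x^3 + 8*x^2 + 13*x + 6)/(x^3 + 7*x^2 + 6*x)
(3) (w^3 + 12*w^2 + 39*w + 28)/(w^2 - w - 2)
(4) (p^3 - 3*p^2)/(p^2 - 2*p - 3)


(1) = (r + t)/t
(2) = (x + 1)/x
(3) = (w^2 + 11*w + 28)/(w - 2)
(4) = p^2/(p + 1)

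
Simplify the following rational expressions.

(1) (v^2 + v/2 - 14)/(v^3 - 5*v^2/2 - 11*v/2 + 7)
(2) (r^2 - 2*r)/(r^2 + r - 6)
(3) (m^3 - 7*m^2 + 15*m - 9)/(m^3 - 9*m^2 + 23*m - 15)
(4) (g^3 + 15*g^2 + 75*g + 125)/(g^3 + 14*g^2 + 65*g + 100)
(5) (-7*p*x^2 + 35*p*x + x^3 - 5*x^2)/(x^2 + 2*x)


(1) = (v + 4)/(v^2 + v - 2)
(2) = r/(r + 3)
(3) = (m - 3)/(m - 5)
(4) = (g + 5)/(g + 4)
(5) = (-7*p*x + 35*p + x^2 - 5*x)/(x + 2)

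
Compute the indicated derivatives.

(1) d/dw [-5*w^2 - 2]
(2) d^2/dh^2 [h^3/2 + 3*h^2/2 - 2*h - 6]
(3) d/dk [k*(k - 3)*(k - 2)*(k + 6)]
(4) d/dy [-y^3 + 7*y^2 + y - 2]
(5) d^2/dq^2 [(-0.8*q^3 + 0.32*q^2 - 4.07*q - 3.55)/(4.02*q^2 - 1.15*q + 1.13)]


(1) = -10*w
(2) = 3*h + 3
(3) = 4*k^3 + 3*k^2 - 48*k + 36
(4) = -3*y^2 + 14*y + 1
(5) = (-123.434776*q^3 - 346.700712*q^2 + 203.271072*q + 13.101996)/(64.964808*q^6 - 55.75338*q^5 + 70.733106*q^4 - 32.864815*q^3 + 19.882689*q^2 - 4.405305*q + 1.442897)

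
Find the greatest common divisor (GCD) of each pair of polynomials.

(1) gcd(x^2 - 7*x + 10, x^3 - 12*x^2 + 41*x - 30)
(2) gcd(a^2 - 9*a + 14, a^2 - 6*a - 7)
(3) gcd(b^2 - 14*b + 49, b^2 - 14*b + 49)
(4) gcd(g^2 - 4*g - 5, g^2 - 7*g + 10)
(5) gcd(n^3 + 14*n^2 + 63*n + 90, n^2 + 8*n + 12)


(1) = gcd((x - 5)*(x - 2), (x - 6)*(x - 5)*(x - 1)) = x - 5
(2) = gcd((a - 7)*(a - 2), (a - 7)*(a + 1)) = a - 7
(3) = gcd((b - 7)^2, (b - 7)^2) = b^2 - 14*b + 49
(4) = g - 5
(5) = n + 6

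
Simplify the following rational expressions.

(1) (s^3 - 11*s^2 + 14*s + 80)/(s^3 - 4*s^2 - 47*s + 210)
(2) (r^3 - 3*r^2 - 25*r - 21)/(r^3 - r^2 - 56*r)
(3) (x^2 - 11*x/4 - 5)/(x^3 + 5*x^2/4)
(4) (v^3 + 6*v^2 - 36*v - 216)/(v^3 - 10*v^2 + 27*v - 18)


(1) = (s^2 - 6*s - 16)/(s^2 + s - 42)
(2) = (r^3 - 3*r^2 - 25*r - 21)/(r^3 - r^2 - 56*r)
(3) = (x - 4)/x^2
(4) = (v^2 + 12*v + 36)/(v^2 - 4*v + 3)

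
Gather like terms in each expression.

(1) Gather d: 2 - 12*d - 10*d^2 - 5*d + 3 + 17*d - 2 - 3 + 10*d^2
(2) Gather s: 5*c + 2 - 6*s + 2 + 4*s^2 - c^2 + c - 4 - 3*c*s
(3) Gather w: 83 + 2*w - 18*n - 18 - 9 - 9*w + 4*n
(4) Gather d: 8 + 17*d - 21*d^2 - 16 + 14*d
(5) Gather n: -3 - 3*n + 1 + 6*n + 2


(1) = 0
(2) = -c^2 + 6*c + 4*s^2 + s*(-3*c - 6)
(3) = -14*n - 7*w + 56
(4) = -21*d^2 + 31*d - 8
(5) = 3*n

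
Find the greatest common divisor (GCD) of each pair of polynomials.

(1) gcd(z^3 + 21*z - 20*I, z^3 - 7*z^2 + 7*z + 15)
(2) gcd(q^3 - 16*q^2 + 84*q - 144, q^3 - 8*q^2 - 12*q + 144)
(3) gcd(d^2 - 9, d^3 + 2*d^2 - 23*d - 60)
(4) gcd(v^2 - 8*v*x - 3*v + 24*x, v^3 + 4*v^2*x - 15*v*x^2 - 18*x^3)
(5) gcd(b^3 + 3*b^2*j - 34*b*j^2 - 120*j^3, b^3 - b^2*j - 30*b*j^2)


(1) = 1
(2) = q^2 - 12*q + 36
(3) = gcd((d - 3)*(d + 3), (d - 5)*(d + 3)*(d + 4)) = d + 3
(4) = gcd((v - 3)*(v - 8*x), (v - 3*x)*(v + x)*(v + 6*x)) = 1
(5) = gcd((b - 6*j)*(b + 4*j)*(b + 5*j), b*(b - 6*j)*(b + 5*j)) = b^2 - b*j - 30*j^2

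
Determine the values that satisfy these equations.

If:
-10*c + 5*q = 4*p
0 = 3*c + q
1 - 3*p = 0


Then:
c = -4/75
p = 1/3
q = 4/25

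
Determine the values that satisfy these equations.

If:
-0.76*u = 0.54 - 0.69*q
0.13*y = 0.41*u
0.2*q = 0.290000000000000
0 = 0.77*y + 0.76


Then:
No Solution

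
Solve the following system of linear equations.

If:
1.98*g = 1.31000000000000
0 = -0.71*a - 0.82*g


Then:
a = -0.76
g = 0.66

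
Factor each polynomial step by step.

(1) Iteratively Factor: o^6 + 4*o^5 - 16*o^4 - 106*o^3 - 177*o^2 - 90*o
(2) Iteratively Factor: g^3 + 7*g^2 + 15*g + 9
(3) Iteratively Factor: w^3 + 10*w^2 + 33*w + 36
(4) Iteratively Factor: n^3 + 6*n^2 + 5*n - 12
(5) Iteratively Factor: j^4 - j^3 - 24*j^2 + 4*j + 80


(1) = (o + 2)*(o^5 + 2*o^4 - 20*o^3 - 66*o^2 - 45*o) = (o + 1)*(o + 2)*(o^4 + o^3 - 21*o^2 - 45*o) = (o + 1)*(o + 2)*(o + 3)*(o^3 - 2*o^2 - 15*o) = o*(o + 1)*(o + 2)*(o + 3)*(o^2 - 2*o - 15) = o*(o - 5)*(o + 1)*(o + 2)*(o + 3)*(o + 3)
(2) = (g + 3)*(g^2 + 4*g + 3) = (g + 1)*(g + 3)*(g + 3)
(3) = (w + 3)*(w^2 + 7*w + 12) = (w + 3)*(w + 4)*(w + 3)
(4) = (n + 3)*(n^2 + 3*n - 4) = (n + 3)*(n + 4)*(n - 1)
(5) = (j - 2)*(j^3 + j^2 - 22*j - 40) = (j - 5)*(j - 2)*(j^2 + 6*j + 8) = (j - 5)*(j - 2)*(j + 2)*(j + 4)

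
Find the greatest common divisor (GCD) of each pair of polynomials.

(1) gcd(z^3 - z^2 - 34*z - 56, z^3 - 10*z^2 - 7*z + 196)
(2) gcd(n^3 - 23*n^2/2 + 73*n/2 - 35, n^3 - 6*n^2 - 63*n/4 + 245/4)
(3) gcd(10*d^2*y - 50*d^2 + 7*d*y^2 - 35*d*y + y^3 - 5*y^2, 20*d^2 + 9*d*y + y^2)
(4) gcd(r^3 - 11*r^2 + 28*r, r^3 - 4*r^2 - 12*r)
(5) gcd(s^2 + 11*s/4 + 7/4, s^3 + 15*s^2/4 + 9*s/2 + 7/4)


(1) = gcd((z - 7)*(z + 2)*(z + 4), (z - 7)^2*(z + 4)) = z^2 - 3*z - 28
(2) = gcd((n - 7)*(n - 5/2)*(n - 2), (n - 7)*(n - 5/2)*(n + 7/2)) = n^2 - 19*n/2 + 35/2
(3) = gcd((2*d + y)*(5*d + y)*(y - 5), (4*d + y)*(5*d + y)) = 5*d + y
(4) = gcd(r*(r - 7)*(r - 4), r*(r - 6)*(r + 2)) = r
(5) = s^2 + 11*s/4 + 7/4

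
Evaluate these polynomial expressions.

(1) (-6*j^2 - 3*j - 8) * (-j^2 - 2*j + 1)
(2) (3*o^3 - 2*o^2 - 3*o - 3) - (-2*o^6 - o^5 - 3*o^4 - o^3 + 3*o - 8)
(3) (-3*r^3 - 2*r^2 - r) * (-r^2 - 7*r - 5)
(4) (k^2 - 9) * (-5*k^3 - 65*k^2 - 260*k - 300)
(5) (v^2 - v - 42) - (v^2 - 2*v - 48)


(1) = 6*j^4 + 15*j^3 + 8*j^2 + 13*j - 8
(2) = 2*o^6 + o^5 + 3*o^4 + 4*o^3 - 2*o^2 - 6*o + 5
(3) = 3*r^5 + 23*r^4 + 30*r^3 + 17*r^2 + 5*r
(4) = -5*k^5 - 65*k^4 - 215*k^3 + 285*k^2 + 2340*k + 2700
(5) = v + 6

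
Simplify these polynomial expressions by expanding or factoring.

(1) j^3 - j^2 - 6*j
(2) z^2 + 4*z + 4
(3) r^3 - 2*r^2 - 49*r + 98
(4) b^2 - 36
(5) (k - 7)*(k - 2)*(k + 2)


(1) = j*(j - 3)*(j + 2)
(2) = (z + 2)^2
(3) = (r - 7)*(r - 2)*(r + 7)
(4) = (b - 6)*(b + 6)
(5) = k^3 - 7*k^2 - 4*k + 28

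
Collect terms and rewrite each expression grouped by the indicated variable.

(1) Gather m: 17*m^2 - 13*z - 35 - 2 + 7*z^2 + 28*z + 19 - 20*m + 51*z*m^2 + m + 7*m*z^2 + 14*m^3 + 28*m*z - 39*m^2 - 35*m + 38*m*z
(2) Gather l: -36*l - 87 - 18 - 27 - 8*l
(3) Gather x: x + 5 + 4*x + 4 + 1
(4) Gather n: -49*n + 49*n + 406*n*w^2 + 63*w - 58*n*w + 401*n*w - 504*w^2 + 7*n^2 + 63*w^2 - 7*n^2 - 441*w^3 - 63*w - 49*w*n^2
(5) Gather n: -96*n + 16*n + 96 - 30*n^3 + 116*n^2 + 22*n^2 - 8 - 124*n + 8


(1) = 14*m^3 + m^2*(51*z - 22) + m*(7*z^2 + 66*z - 54) + 7*z^2 + 15*z - 18
(2) = -44*l - 132
(3) = 5*x + 10
(4) = -49*n^2*w + n*(406*w^2 + 343*w) - 441*w^3 - 441*w^2
(5) = -30*n^3 + 138*n^2 - 204*n + 96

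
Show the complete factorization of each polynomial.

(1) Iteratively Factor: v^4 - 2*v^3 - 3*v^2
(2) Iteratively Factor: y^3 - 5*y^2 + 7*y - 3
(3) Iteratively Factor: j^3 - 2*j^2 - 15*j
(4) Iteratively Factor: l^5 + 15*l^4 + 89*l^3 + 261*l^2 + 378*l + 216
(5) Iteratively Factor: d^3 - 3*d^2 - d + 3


(1) = (v - 3)*(v^3 + v^2) = v*(v - 3)*(v^2 + v) = v^2*(v - 3)*(v + 1)
(2) = (y - 3)*(y^2 - 2*y + 1) = (y - 3)*(y - 1)*(y - 1)
(3) = (j + 3)*(j^2 - 5*j) = j*(j + 3)*(j - 5)
(4) = (l + 3)*(l^4 + 12*l^3 + 53*l^2 + 102*l + 72) = (l + 3)*(l + 4)*(l^3 + 8*l^2 + 21*l + 18) = (l + 3)^2*(l + 4)*(l^2 + 5*l + 6) = (l + 2)*(l + 3)^2*(l + 4)*(l + 3)
(5) = (d - 3)*(d^2 - 1) = (d - 3)*(d + 1)*(d - 1)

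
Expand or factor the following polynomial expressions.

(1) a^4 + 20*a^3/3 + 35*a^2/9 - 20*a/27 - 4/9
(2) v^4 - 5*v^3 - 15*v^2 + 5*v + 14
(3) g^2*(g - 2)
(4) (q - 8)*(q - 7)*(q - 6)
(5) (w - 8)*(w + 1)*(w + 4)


(1) = (a - 1/3)*(a + 1/3)*(a + 2/3)*(a + 6)
(2) = (v - 7)*(v - 1)*(v + 1)*(v + 2)
(3) = g^3 - 2*g^2
(4) = q^3 - 21*q^2 + 146*q - 336
(5) = w^3 - 3*w^2 - 36*w - 32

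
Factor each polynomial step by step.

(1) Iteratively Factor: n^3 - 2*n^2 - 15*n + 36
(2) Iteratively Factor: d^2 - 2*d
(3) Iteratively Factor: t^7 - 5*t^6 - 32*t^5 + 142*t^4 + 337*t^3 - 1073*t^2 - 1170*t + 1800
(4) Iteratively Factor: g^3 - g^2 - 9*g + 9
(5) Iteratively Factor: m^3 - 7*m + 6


(1) = (n - 3)*(n^2 + n - 12) = (n - 3)^2*(n + 4)
(2) = (d)*(d - 2)
(3) = (t - 5)*(t^6 - 32*t^4 - 18*t^3 + 247*t^2 + 162*t - 360) = (t - 5)*(t + 3)*(t^5 - 3*t^4 - 23*t^3 + 51*t^2 + 94*t - 120) = (t - 5)*(t - 3)*(t + 3)*(t^4 - 23*t^2 - 18*t + 40) = (t - 5)*(t - 3)*(t - 1)*(t + 3)*(t^3 + t^2 - 22*t - 40) = (t - 5)*(t - 3)*(t - 1)*(t + 3)*(t + 4)*(t^2 - 3*t - 10) = (t - 5)^2*(t - 3)*(t - 1)*(t + 3)*(t + 4)*(t + 2)
(4) = (g - 3)*(g^2 + 2*g - 3) = (g - 3)*(g - 1)*(g + 3)
(5) = (m - 1)*(m^2 + m - 6) = (m - 1)*(m + 3)*(m - 2)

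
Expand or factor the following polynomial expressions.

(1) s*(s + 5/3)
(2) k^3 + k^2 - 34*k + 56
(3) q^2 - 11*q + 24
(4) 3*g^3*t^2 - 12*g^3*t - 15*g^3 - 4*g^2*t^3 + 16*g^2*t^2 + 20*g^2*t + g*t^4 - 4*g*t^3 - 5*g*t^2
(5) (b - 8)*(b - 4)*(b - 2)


(1) = s^2 + 5*s/3
(2) = (k - 4)*(k - 2)*(k + 7)
(3) = (q - 8)*(q - 3)
(4) = (-3*g + t)*(-g + t)*(t - 5)*(g*t + g)
(5) = b^3 - 14*b^2 + 56*b - 64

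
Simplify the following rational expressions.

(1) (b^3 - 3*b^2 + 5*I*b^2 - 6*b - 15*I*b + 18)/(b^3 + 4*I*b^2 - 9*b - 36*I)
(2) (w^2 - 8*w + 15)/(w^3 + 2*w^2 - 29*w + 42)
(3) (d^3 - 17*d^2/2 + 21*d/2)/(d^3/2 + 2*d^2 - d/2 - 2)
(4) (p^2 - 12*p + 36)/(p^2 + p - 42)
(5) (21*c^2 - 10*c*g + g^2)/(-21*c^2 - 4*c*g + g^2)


(1) = (b^2 + 5*I*b - 6)/(b^2 + b*(3 + 4*I) + 12*I)
(2) = (w - 5)/(w^2 + 5*w - 14)
(3) = (2*d^3 - 17*d^2 + 21*d)/(d^3 + 4*d^2 - d - 4)
(4) = (p - 6)/(p + 7)
(5) = (-3*c + g)/(3*c + g)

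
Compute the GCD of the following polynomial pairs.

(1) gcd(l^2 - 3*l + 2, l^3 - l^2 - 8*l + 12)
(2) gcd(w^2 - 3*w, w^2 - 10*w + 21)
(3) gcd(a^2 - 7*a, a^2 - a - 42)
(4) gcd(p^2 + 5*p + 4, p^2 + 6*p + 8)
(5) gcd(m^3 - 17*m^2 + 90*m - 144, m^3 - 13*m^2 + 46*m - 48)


(1) = gcd((l - 2)*(l - 1), (l - 2)^2*(l + 3)) = l - 2
(2) = w - 3
(3) = a - 7
(4) = p + 4
(5) = m^2 - 11*m + 24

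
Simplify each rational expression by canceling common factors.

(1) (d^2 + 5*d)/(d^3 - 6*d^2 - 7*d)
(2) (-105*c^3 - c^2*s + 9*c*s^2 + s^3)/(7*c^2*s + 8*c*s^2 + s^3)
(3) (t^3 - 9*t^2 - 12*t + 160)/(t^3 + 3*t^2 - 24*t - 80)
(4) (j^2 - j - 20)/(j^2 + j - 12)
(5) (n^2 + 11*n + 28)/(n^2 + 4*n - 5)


(1) = (d + 5)/(d^2 - 6*d - 7)
(2) = (-15*c^2 + 2*c*s + s^2)/(c*s + s^2)
(3) = (t - 8)/(t + 4)
(4) = (j - 5)/(j - 3)
(5) = (n^2 + 11*n + 28)/(n^2 + 4*n - 5)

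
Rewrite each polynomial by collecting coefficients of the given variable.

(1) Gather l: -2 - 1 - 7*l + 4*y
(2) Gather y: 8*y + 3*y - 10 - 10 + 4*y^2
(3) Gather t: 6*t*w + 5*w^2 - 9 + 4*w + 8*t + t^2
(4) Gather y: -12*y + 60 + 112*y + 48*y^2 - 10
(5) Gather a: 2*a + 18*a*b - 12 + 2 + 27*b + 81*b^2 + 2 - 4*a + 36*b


(1) = -7*l + 4*y - 3
(2) = 4*y^2 + 11*y - 20
(3) = t^2 + t*(6*w + 8) + 5*w^2 + 4*w - 9
(4) = 48*y^2 + 100*y + 50
(5) = a*(18*b - 2) + 81*b^2 + 63*b - 8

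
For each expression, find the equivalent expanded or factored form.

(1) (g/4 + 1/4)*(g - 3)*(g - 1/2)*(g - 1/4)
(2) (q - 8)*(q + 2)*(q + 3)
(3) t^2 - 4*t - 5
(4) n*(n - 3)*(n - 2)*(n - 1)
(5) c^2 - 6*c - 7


(1) = g^4/4 - 11*g^3/16 - 11*g^2/32 + g/2 - 3/32
(2) = q^3 - 3*q^2 - 34*q - 48
(3) = (t - 5)*(t + 1)
(4) = n^4 - 6*n^3 + 11*n^2 - 6*n
(5) = (c - 7)*(c + 1)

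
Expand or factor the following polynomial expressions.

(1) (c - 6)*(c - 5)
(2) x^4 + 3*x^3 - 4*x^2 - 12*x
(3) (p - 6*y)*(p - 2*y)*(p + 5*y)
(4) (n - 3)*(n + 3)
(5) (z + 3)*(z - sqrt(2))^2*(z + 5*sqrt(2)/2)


(1) = c^2 - 11*c + 30
(2) = x*(x - 2)*(x + 2)*(x + 3)
(3) = p^3 - 3*p^2*y - 28*p*y^2 + 60*y^3
(4) = n^2 - 9
(5) = z^4 + sqrt(2)*z^3/2 + 3*z^3 - 8*z^2 + 3*sqrt(2)*z^2/2 - 24*z + 5*sqrt(2)*z + 15*sqrt(2)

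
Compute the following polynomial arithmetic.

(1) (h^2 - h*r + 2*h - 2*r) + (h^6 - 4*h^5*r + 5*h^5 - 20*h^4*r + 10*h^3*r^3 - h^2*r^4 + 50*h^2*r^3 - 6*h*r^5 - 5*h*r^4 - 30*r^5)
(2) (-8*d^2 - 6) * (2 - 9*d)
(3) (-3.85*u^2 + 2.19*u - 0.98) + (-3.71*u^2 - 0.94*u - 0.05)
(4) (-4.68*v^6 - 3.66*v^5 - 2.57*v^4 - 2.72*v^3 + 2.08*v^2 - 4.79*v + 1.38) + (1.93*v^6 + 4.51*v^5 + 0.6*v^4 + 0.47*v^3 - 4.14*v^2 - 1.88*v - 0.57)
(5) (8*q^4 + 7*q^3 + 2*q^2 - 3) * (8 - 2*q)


(1) = h^6 - 4*h^5*r + 5*h^5 - 20*h^4*r + 10*h^3*r^3 - h^2*r^4 + 50*h^2*r^3 + h^2 - 6*h*r^5 - 5*h*r^4 - h*r + 2*h - 30*r^5 - 2*r
(2) = 72*d^3 - 16*d^2 + 54*d - 12
(3) = -7.56*u^2 + 1.25*u - 1.03
(4) = -2.75*v^6 + 0.85*v^5 - 1.97*v^4 - 2.25*v^3 - 2.06*v^2 - 6.67*v + 0.81
(5) = -16*q^5 + 50*q^4 + 52*q^3 + 16*q^2 + 6*q - 24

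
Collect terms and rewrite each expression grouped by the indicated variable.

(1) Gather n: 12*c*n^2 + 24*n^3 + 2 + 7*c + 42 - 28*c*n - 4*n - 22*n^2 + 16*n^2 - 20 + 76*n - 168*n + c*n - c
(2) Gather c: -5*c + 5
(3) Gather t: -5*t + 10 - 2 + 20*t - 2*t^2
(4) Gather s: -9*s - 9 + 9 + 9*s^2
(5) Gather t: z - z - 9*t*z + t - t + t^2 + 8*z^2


(1) = 6*c + 24*n^3 + n^2*(12*c - 6) + n*(-27*c - 96) + 24
(2) = 5 - 5*c
(3) = -2*t^2 + 15*t + 8
(4) = 9*s^2 - 9*s
(5) = t^2 - 9*t*z + 8*z^2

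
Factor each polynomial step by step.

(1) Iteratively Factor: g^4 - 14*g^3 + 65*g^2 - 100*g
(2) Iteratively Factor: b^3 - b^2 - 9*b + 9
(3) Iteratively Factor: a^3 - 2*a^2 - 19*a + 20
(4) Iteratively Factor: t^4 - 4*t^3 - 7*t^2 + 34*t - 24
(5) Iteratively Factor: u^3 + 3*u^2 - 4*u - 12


(1) = (g - 5)*(g^3 - 9*g^2 + 20*g) = g*(g - 5)*(g^2 - 9*g + 20) = g*(g - 5)*(g - 4)*(g - 5)
(2) = (b - 1)*(b^2 - 9) = (b - 3)*(b - 1)*(b + 3)
(3) = (a - 1)*(a^2 - a - 20) = (a - 5)*(a - 1)*(a + 4)
(4) = (t + 3)*(t^3 - 7*t^2 + 14*t - 8) = (t - 1)*(t + 3)*(t^2 - 6*t + 8) = (t - 4)*(t - 1)*(t + 3)*(t - 2)
(5) = (u + 2)*(u^2 + u - 6) = (u + 2)*(u + 3)*(u - 2)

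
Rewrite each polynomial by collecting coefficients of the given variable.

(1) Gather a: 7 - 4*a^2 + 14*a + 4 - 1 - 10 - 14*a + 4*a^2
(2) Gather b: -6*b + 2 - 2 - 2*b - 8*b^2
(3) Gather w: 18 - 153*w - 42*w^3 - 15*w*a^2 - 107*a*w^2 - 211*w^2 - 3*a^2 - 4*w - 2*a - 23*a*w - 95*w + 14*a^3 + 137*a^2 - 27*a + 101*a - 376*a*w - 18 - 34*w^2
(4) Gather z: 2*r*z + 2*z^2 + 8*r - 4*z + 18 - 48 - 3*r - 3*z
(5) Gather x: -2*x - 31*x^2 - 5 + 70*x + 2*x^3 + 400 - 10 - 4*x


(1) = 0
(2) = -8*b^2 - 8*b
(3) = 14*a^3 + 134*a^2 + 72*a - 42*w^3 + w^2*(-107*a - 245) + w*(-15*a^2 - 399*a - 252)
(4) = 5*r + 2*z^2 + z*(2*r - 7) - 30
(5) = 2*x^3 - 31*x^2 + 64*x + 385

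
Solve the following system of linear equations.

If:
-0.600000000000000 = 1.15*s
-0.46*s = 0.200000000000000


Then:
No Solution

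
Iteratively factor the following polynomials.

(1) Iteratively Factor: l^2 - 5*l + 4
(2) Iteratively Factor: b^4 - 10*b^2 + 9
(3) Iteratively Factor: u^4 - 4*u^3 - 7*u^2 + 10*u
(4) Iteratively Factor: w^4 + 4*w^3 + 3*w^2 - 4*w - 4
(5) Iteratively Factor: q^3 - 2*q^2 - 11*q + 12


(1) = (l - 4)*(l - 1)
(2) = (b + 1)*(b^3 - b^2 - 9*b + 9) = (b - 3)*(b + 1)*(b^2 + 2*b - 3) = (b - 3)*(b - 1)*(b + 1)*(b + 3)
(3) = (u + 2)*(u^3 - 6*u^2 + 5*u) = u*(u + 2)*(u^2 - 6*u + 5) = u*(u - 5)*(u + 2)*(u - 1)
(4) = (w + 1)*(w^3 + 3*w^2 - 4) = (w - 1)*(w + 1)*(w^2 + 4*w + 4) = (w - 1)*(w + 1)*(w + 2)*(w + 2)
(5) = (q - 1)*(q^2 - q - 12) = (q - 1)*(q + 3)*(q - 4)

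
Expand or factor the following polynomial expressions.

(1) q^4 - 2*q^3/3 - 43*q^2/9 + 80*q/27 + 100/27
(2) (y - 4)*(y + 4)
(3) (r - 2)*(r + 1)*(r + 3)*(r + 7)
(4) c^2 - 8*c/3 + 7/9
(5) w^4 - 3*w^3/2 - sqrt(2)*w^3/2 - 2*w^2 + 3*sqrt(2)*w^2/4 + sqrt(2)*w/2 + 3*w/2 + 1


(1) = (q - 5/3)^2*(q + 2/3)*(q + 2)
(2) = y^2 - 16
(3) = r^4 + 9*r^3 + 9*r^2 - 41*r - 42
(4) = (c - 7/3)*(c - 1/3)
(5) = (w - 2)*(w + 1/2)*(w - sqrt(2))*(w + sqrt(2)/2)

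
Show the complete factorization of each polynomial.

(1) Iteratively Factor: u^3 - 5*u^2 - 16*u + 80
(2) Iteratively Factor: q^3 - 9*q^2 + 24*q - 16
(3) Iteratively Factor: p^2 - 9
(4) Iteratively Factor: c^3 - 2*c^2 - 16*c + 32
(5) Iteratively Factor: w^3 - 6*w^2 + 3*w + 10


(1) = (u - 5)*(u^2 - 16) = (u - 5)*(u - 4)*(u + 4)
(2) = (q - 1)*(q^2 - 8*q + 16) = (q - 4)*(q - 1)*(q - 4)
(3) = (p - 3)*(p + 3)
(4) = (c - 4)*(c^2 + 2*c - 8) = (c - 4)*(c - 2)*(c + 4)
(5) = (w - 2)*(w^2 - 4*w - 5) = (w - 5)*(w - 2)*(w + 1)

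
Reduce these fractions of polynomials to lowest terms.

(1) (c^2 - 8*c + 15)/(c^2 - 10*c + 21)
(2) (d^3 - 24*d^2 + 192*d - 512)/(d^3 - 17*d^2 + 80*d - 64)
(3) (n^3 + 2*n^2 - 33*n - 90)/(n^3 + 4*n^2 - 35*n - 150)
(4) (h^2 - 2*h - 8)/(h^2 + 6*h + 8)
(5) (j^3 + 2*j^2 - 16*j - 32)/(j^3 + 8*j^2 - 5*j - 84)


(1) = (c - 5)/(c - 7)
(2) = (d - 8)/(d - 1)
(3) = (n + 3)/(n + 5)
(4) = (h - 4)/(h + 4)
(5) = (j^2 - 2*j - 8)/(j^2 + 4*j - 21)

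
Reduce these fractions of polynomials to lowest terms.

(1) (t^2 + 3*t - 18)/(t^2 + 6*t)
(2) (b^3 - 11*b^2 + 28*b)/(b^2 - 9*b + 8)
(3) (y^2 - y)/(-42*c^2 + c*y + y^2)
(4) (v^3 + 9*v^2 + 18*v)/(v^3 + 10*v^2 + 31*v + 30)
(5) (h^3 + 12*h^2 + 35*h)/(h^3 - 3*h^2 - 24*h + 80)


(1) = (t - 3)/t
(2) = (b^3 - 11*b^2 + 28*b)/(b^2 - 9*b + 8)
(3) = (y^2 - y)/(-42*c^2 + c*y + y^2)
(4) = (v^2 + 6*v)/(v^2 + 7*v + 10)
(5) = (h^2 + 7*h)/(h^2 - 8*h + 16)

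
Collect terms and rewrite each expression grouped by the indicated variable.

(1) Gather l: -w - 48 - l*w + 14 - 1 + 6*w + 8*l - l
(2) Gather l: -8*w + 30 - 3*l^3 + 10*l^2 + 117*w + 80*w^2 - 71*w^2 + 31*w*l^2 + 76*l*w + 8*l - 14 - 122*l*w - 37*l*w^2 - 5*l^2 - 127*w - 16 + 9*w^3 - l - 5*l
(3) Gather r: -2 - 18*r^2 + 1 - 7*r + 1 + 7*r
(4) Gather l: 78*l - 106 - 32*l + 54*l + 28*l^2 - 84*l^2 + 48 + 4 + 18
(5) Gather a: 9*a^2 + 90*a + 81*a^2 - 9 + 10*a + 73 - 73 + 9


(1) = l*(7 - w) + 5*w - 35
(2) = -3*l^3 + l^2*(31*w + 5) + l*(-37*w^2 - 46*w + 2) + 9*w^3 + 9*w^2 - 18*w
(3) = -18*r^2
(4) = -56*l^2 + 100*l - 36
(5) = 90*a^2 + 100*a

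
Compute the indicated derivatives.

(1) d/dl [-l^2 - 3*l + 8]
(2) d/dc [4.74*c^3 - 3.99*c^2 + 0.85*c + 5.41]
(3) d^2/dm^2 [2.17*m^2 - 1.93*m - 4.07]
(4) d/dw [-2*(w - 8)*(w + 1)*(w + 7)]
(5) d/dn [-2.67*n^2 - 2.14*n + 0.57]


(1) = -2*l - 3
(2) = 14.22*c^2 - 7.98*c + 0.85
(3) = 4.34000000000000
(4) = 114 - 6*w^2
(5) = -5.34*n - 2.14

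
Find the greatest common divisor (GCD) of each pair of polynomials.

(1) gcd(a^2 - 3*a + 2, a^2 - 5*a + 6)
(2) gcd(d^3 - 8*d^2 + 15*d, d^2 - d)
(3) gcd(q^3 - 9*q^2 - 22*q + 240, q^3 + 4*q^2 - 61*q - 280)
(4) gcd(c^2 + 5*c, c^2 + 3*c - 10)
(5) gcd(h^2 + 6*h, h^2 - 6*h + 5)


(1) = a - 2
(2) = gcd(d*(d - 5)*(d - 3), d*(d - 1)) = d
(3) = gcd((q - 8)*(q - 6)*(q + 5), (q - 8)*(q + 5)*(q + 7)) = q^2 - 3*q - 40
(4) = c + 5
(5) = 1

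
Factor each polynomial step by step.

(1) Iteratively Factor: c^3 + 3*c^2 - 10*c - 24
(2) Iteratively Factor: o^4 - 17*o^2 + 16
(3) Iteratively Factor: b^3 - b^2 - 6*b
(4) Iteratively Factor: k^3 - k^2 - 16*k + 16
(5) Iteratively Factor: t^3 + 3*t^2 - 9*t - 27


(1) = (c - 3)*(c^2 + 6*c + 8) = (c - 3)*(c + 2)*(c + 4)
(2) = (o + 4)*(o^3 - 4*o^2 - o + 4) = (o - 4)*(o + 4)*(o^2 - 1) = (o - 4)*(o + 1)*(o + 4)*(o - 1)
(3) = (b - 3)*(b^2 + 2*b) = b*(b - 3)*(b + 2)
(4) = (k - 1)*(k^2 - 16) = (k - 4)*(k - 1)*(k + 4)
(5) = (t + 3)*(t^2 - 9) = (t + 3)^2*(t - 3)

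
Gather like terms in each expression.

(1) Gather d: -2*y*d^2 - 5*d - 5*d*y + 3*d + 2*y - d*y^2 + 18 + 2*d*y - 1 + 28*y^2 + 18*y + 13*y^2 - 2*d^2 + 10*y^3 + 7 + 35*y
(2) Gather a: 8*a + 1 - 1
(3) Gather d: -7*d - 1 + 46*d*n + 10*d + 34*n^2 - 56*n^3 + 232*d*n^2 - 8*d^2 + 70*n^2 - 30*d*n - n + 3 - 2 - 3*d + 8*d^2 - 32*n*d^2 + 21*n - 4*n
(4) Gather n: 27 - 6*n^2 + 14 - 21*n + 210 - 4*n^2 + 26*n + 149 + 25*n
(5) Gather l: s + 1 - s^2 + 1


(1) = d^2*(-2*y - 2) + d*(-y^2 - 3*y - 2) + 10*y^3 + 41*y^2 + 55*y + 24
(2) = 8*a
(3) = -32*d^2*n + d*(232*n^2 + 16*n) - 56*n^3 + 104*n^2 + 16*n
(4) = -10*n^2 + 30*n + 400
(5) = -s^2 + s + 2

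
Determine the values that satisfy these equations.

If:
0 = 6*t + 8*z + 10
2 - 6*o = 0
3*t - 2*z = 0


Then:
o = 1/3
t = -5/9
z = -5/6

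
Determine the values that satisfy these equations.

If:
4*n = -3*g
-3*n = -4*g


Then:
g = 0
n = 0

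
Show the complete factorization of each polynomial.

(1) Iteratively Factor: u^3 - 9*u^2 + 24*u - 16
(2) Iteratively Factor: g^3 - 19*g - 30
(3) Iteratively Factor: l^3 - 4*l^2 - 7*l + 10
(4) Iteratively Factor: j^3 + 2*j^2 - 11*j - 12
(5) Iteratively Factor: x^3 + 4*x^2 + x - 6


(1) = (u - 4)*(u^2 - 5*u + 4) = (u - 4)*(u - 1)*(u - 4)
(2) = (g - 5)*(g^2 + 5*g + 6) = (g - 5)*(g + 2)*(g + 3)
(3) = (l - 5)*(l^2 + l - 2) = (l - 5)*(l - 1)*(l + 2)
(4) = (j + 1)*(j^2 + j - 12) = (j - 3)*(j + 1)*(j + 4)
(5) = (x - 1)*(x^2 + 5*x + 6) = (x - 1)*(x + 3)*(x + 2)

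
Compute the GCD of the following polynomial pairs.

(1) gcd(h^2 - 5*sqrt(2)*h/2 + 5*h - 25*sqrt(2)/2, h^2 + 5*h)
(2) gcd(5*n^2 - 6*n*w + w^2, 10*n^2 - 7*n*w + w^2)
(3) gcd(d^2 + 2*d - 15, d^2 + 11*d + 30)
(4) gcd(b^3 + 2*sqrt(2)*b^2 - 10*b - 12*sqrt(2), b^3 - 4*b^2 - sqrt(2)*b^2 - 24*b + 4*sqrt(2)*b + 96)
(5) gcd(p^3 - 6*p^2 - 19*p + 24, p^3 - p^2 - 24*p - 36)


(1) = gcd((h + 5)*(h - 5*sqrt(2)/2), h*(h + 5)) = h + 5
(2) = -5*n + w
(3) = d + 5
(4) = b + 3*sqrt(2)
(5) = gcd((p - 8)*(p - 1)*(p + 3), (p - 6)*(p + 2)*(p + 3)) = p + 3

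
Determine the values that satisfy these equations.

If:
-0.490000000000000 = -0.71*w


Then:
w = 0.69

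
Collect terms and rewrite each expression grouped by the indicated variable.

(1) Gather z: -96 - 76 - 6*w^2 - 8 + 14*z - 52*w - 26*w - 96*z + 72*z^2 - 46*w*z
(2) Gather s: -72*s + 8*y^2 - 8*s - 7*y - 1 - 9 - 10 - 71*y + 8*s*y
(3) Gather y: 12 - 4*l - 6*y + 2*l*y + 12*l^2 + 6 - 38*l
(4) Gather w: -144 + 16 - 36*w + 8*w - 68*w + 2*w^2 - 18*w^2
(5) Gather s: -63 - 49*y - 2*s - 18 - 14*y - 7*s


(1) = -6*w^2 - 78*w + 72*z^2 + z*(-46*w - 82) - 180
(2) = s*(8*y - 80) + 8*y^2 - 78*y - 20
(3) = 12*l^2 - 42*l + y*(2*l - 6) + 18
(4) = -16*w^2 - 96*w - 128
(5) = -9*s - 63*y - 81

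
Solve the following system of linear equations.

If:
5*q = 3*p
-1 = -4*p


Then:
p = 1/4
q = 3/20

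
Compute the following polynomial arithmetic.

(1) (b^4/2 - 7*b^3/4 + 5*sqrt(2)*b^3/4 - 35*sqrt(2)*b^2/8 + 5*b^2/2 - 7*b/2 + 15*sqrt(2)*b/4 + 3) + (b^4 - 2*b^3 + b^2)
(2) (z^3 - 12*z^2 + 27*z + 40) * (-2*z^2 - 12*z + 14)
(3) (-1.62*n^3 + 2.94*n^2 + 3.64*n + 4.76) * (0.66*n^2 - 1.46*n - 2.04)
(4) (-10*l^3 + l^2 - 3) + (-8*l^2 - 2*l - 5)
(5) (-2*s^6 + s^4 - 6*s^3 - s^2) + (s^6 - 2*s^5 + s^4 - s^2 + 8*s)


(1) = 3*b^4/2 - 15*b^3/4 + 5*sqrt(2)*b^3/4 - 35*sqrt(2)*b^2/8 + 7*b^2/2 - 7*b/2 + 15*sqrt(2)*b/4 + 3
(2) = -2*z^5 + 12*z^4 + 104*z^3 - 572*z^2 - 102*z + 560
(3) = -1.0692*n^5 + 4.3056*n^4 + 1.4148*n^3 - 8.1704*n^2 - 14.3752*n - 9.7104
(4) = -10*l^3 - 7*l^2 - 2*l - 8
(5) = -s^6 - 2*s^5 + 2*s^4 - 6*s^3 - 2*s^2 + 8*s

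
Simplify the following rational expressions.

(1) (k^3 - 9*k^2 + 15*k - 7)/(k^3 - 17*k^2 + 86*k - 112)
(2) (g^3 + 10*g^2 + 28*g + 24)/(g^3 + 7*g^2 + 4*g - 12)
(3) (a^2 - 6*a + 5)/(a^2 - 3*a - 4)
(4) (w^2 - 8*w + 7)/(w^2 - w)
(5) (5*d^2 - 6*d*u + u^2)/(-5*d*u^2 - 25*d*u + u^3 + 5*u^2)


(1) = (k^2 - 2*k + 1)/(k^2 - 10*k + 16)
(2) = (g + 2)/(g - 1)
(3) = (a^2 - 6*a + 5)/(a^2 - 3*a - 4)
(4) = (w - 7)/w
(5) = (-d + u)/(u^2 + 5*u)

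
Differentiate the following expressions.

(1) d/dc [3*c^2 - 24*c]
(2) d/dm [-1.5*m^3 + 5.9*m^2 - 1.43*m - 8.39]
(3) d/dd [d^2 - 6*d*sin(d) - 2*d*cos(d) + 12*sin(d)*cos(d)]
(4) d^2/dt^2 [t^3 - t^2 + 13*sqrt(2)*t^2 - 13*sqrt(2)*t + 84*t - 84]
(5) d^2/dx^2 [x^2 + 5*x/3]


(1) = 6*c - 24
(2) = -4.5*m^2 + 11.8*m - 1.43
(3) = 2*d*sin(d) - 6*d*cos(d) + 2*d - 6*sin(d) - 2*cos(d) + 12*cos(2*d)
(4) = 6*t - 2 + 26*sqrt(2)
(5) = 2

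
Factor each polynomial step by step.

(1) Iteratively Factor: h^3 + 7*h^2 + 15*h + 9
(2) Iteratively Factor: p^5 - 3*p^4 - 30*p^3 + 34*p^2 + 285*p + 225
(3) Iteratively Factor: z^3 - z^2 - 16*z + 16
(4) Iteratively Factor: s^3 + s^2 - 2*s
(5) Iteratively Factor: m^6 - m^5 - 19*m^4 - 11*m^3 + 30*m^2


(1) = (h + 3)*(h^2 + 4*h + 3) = (h + 3)^2*(h + 1)
(2) = (p - 5)*(p^4 + 2*p^3 - 20*p^2 - 66*p - 45) = (p - 5)*(p + 3)*(p^3 - p^2 - 17*p - 15) = (p - 5)*(p + 3)^2*(p^2 - 4*p - 5) = (p - 5)*(p + 1)*(p + 3)^2*(p - 5)
(3) = (z + 4)*(z^2 - 5*z + 4) = (z - 4)*(z + 4)*(z - 1)
(4) = (s + 2)*(s^2 - s) = s*(s + 2)*(s - 1)
(5) = (m + 2)*(m^5 - 3*m^4 - 13*m^3 + 15*m^2) = m*(m + 2)*(m^4 - 3*m^3 - 13*m^2 + 15*m) = m*(m - 1)*(m + 2)*(m^3 - 2*m^2 - 15*m) = m*(m - 5)*(m - 1)*(m + 2)*(m^2 + 3*m) = m^2*(m - 5)*(m - 1)*(m + 2)*(m + 3)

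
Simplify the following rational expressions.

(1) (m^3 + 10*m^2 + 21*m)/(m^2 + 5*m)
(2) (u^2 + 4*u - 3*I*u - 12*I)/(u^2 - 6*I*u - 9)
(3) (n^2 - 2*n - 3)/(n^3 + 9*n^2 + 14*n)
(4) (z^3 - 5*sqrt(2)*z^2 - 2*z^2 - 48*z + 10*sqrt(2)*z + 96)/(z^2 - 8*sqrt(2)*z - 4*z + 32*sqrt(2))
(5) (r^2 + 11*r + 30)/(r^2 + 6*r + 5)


(1) = (m^2 + 10*m + 21)/(m + 5)
(2) = (u + 4)/(u - 3*I)
(3) = (n^2 - 2*n - 3)/(n^3 + 9*n^2 + 14*n)
(4) = (z^2 + z*(-2 + 3*sqrt(2)) - 6*sqrt(2))/(z - 4)
(5) = (r + 6)/(r + 1)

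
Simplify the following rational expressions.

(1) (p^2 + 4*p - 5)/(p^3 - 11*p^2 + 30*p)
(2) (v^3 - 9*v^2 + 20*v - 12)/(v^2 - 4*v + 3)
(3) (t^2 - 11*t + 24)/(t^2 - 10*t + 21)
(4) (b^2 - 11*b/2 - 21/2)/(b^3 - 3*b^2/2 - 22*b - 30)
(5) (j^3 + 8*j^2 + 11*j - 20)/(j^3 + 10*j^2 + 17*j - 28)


(1) = (p^2 + 4*p - 5)/(p^3 - 11*p^2 + 30*p)
(2) = (v^2 - 8*v + 12)/(v - 3)
(3) = (t - 8)/(t - 7)
(4) = (2*b^2 - 11*b - 21)/(2*b^3 - 3*b^2 - 44*b - 60)
(5) = (j + 5)/(j + 7)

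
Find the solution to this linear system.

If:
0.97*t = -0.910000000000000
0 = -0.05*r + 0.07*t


Then:
r = -1.31
t = -0.94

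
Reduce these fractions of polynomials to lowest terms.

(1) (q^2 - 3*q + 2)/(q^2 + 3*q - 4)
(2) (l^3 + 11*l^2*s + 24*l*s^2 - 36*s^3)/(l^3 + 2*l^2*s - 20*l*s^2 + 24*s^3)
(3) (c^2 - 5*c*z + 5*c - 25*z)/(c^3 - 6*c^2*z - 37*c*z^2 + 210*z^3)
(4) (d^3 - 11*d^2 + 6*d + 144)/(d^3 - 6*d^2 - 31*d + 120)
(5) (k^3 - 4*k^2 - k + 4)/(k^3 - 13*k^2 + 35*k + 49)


(1) = (q - 2)/(q + 4)
(2) = (l^2 + 5*l*s - 6*s^2)/(l^2 - 4*l*s + 4*s^2)
(3) = (-c - 5)/(-c^2 + c*z + 42*z^2)
(4) = (d^2 - 3*d - 18)/(d^2 + 2*d - 15)
(5) = (k^2 - 5*k + 4)/(k^2 - 14*k + 49)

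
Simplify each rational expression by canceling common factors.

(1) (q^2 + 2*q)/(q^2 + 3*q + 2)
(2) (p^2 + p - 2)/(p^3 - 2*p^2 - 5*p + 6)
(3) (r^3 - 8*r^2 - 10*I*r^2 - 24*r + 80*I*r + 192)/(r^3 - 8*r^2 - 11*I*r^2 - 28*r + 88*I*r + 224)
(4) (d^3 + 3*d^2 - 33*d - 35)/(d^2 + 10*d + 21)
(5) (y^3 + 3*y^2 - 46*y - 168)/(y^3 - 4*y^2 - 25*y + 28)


(1) = q/(q + 1)
(2) = 1/(p - 3)
(3) = (r - 6*I)/(r - 7*I)
(4) = (d^2 - 4*d - 5)/(d + 3)
(5) = (y + 6)/(y - 1)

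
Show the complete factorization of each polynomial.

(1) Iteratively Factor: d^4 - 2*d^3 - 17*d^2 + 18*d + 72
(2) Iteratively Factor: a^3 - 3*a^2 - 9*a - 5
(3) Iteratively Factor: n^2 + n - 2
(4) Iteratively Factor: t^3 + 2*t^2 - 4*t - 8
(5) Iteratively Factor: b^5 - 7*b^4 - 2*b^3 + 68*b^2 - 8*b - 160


(1) = (d + 2)*(d^3 - 4*d^2 - 9*d + 36) = (d - 3)*(d + 2)*(d^2 - d - 12) = (d - 3)*(d + 2)*(d + 3)*(d - 4)
(2) = (a - 5)*(a^2 + 2*a + 1) = (a - 5)*(a + 1)*(a + 1)
(3) = (n + 2)*(n - 1)
(4) = (t + 2)*(t^2 - 4) = (t - 2)*(t + 2)*(t + 2)
(5) = (b - 2)*(b^4 - 5*b^3 - 12*b^2 + 44*b + 80) = (b - 5)*(b - 2)*(b^3 - 12*b - 16) = (b - 5)*(b - 4)*(b - 2)*(b^2 + 4*b + 4) = (b - 5)*(b - 4)*(b - 2)*(b + 2)*(b + 2)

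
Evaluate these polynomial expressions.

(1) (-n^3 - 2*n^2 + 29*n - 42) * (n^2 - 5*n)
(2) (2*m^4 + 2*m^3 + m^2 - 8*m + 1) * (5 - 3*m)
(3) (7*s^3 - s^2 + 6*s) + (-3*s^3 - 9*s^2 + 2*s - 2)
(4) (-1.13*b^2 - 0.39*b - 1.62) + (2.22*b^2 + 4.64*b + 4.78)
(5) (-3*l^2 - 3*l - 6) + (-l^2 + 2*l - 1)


(1) = -n^5 + 3*n^4 + 39*n^3 - 187*n^2 + 210*n
(2) = -6*m^5 + 4*m^4 + 7*m^3 + 29*m^2 - 43*m + 5
(3) = 4*s^3 - 10*s^2 + 8*s - 2
(4) = 1.09*b^2 + 4.25*b + 3.16
(5) = -4*l^2 - l - 7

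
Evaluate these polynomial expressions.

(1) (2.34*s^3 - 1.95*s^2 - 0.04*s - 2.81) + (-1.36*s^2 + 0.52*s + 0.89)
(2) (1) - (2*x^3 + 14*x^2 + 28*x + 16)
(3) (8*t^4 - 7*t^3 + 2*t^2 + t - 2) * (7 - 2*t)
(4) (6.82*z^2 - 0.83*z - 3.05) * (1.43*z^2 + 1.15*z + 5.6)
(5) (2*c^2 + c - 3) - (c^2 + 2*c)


(1) = 2.34*s^3 - 3.31*s^2 + 0.48*s - 1.92
(2) = -2*x^3 - 14*x^2 - 28*x - 15
(3) = -16*t^5 + 70*t^4 - 53*t^3 + 12*t^2 + 11*t - 14
(4) = 9.7526*z^4 + 6.6561*z^3 + 32.876*z^2 - 8.1555*z - 17.08
(5) = c^2 - c - 3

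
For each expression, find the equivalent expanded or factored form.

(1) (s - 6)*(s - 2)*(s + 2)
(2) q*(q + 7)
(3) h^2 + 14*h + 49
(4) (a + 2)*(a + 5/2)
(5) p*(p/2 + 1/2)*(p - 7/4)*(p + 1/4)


(1) = s^3 - 6*s^2 - 4*s + 24
(2) = q^2 + 7*q
(3) = (h + 7)^2
(4) = a^2 + 9*a/2 + 5
(5) = p^4/2 - p^3/4 - 31*p^2/32 - 7*p/32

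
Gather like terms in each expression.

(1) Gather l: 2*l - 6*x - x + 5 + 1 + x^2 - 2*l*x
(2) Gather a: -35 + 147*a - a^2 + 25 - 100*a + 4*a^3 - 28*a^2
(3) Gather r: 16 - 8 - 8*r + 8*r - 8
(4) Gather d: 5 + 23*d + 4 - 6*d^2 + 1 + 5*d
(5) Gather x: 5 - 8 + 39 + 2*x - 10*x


(1) = l*(2 - 2*x) + x^2 - 7*x + 6
(2) = 4*a^3 - 29*a^2 + 47*a - 10
(3) = 0
(4) = -6*d^2 + 28*d + 10
(5) = 36 - 8*x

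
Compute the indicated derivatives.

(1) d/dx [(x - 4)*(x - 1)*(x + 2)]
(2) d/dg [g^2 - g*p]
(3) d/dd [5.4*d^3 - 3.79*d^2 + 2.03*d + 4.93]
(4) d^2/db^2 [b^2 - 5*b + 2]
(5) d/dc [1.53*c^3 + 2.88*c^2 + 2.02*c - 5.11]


(1) = 3*x^2 - 6*x - 6
(2) = 2*g - p
(3) = 16.2*d^2 - 7.58*d + 2.03
(4) = 2
(5) = 4.59*c^2 + 5.76*c + 2.02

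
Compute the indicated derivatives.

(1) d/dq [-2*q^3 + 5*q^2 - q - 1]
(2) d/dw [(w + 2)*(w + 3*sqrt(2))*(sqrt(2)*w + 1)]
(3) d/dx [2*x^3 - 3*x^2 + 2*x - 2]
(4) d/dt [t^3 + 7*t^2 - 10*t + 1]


(1) = -6*q^2 + 10*q - 1
(2) = 3*sqrt(2)*w^2 + 4*sqrt(2)*w + 14*w + 3*sqrt(2) + 14
(3) = 6*x^2 - 6*x + 2
(4) = 3*t^2 + 14*t - 10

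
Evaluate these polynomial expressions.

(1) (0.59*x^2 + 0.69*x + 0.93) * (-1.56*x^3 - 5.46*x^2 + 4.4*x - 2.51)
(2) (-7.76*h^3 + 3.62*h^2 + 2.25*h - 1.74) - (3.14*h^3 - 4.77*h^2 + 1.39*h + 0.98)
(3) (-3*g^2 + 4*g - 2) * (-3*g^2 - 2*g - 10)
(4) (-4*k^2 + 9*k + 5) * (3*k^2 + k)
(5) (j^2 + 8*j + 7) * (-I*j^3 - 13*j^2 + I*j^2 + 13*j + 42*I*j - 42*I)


(1) = -0.9204*x^5 - 4.2978*x^4 - 2.6222*x^3 - 3.5227*x^2 + 2.3601*x - 2.3343
(2) = -10.9*h^3 + 8.39*h^2 + 0.86*h - 2.72
(3) = 9*g^4 - 6*g^3 + 28*g^2 - 36*g + 20
(4) = -12*k^4 + 23*k^3 + 24*k^2 + 5*k
(5) = -I*j^5 - 13*j^4 - 7*I*j^4 - 91*j^3 + 43*I*j^3 + 13*j^2 + 301*I*j^2 + 91*j - 42*I*j - 294*I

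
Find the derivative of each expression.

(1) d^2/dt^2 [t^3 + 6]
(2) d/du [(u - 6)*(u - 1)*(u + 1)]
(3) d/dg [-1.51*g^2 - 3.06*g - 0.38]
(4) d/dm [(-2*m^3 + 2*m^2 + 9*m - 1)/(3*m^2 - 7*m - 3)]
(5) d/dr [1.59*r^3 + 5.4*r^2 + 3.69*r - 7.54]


(1) = 6*t
(2) = 3*u^2 - 12*u - 1
(3) = -3.02*g - 3.06
(4) = (-6*m^4 + 28*m^3 - 23*m^2 - 6*m - 34)/(9*m^4 - 42*m^3 + 31*m^2 + 42*m + 9)
(5) = 4.77*r^2 + 10.8*r + 3.69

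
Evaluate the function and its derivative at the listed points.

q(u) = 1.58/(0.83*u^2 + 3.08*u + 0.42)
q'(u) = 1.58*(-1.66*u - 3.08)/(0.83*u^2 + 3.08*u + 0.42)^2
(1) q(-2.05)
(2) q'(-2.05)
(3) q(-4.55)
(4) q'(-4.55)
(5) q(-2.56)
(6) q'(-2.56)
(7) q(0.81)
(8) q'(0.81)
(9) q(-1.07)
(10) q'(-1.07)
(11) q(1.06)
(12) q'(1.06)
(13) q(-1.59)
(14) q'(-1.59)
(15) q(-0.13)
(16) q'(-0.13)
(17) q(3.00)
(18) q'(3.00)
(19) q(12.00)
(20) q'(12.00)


(1) = -0.66
(2) = 0.09
(3) = 0.44
(4) = 0.55
(5) = -0.78
(6) = 0.45
(7) = 0.46
(8) = -0.58
(9) = -0.82
(10) = -0.56
(11) = 0.34
(12) = -0.36
(13) = -0.66
(14) = -0.12
(15) = 46.99
(16) = -4002.07
(17) = 0.09
(18) = -0.04
(19) = 0.01
(20) = -0.00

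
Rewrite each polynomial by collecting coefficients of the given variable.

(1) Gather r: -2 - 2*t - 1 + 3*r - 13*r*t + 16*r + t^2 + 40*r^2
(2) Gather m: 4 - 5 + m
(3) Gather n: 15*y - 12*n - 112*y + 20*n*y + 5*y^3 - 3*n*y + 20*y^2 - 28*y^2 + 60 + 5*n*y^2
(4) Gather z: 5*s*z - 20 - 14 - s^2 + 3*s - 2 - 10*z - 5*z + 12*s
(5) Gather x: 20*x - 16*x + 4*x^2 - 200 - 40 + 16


(1) = 40*r^2 + r*(19 - 13*t) + t^2 - 2*t - 3
(2) = m - 1
(3) = n*(5*y^2 + 17*y - 12) + 5*y^3 - 8*y^2 - 97*y + 60
(4) = -s^2 + 15*s + z*(5*s - 15) - 36
(5) = 4*x^2 + 4*x - 224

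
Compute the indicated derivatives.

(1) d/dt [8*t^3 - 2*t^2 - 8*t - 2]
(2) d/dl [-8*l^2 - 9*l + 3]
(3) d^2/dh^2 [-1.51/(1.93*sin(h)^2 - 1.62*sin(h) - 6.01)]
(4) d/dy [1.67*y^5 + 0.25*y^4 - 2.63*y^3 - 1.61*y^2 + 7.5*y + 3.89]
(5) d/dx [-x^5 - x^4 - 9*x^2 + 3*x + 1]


(1) = 24*t^2 - 4*t - 8
(2) = -16*l - 9
(3) = (-22.498396*sin(h)^4 + 14.163498*sin(h)^3 - 40.275022*sin(h)^2 - 13.625334*sin(h) + 42.955574)/(-1.93*sin(h)^2 + 1.62*sin(h) + 6.01)^3
(4) = 8.35*y^4 + 1.0*y^3 - 7.89*y^2 - 3.22*y + 7.5
(5) = -5*x^4 - 4*x^3 - 18*x + 3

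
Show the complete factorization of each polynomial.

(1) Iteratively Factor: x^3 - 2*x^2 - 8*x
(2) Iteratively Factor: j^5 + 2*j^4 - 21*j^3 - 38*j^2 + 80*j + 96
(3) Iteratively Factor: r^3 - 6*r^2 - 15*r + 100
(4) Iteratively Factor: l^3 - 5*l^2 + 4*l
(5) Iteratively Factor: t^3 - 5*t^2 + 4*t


(1) = (x + 2)*(x^2 - 4*x) = (x - 4)*(x + 2)*(x)
(2) = (j - 4)*(j^4 + 6*j^3 + 3*j^2 - 26*j - 24) = (j - 4)*(j + 1)*(j^3 + 5*j^2 - 2*j - 24) = (j - 4)*(j + 1)*(j + 3)*(j^2 + 2*j - 8) = (j - 4)*(j + 1)*(j + 3)*(j + 4)*(j - 2)
(3) = (r - 5)*(r^2 - r - 20) = (r - 5)^2*(r + 4)
(4) = (l - 1)*(l^2 - 4*l) = l*(l - 1)*(l - 4)
(5) = (t - 1)*(t^2 - 4*t) = t*(t - 1)*(t - 4)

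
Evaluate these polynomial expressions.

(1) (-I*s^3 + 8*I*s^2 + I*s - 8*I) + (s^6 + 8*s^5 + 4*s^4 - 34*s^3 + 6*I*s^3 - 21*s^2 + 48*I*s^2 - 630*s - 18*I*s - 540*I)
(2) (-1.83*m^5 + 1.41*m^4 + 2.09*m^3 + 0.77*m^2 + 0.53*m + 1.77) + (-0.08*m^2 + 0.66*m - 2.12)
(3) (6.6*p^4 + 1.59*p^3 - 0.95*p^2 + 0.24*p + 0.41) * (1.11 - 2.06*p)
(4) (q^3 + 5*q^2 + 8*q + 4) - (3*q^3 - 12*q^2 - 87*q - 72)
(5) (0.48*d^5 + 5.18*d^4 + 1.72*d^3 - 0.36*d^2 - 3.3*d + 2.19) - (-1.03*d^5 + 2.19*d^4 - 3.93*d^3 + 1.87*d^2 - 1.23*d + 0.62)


(1) = s^6 + 8*s^5 + 4*s^4 - 34*s^3 + 5*I*s^3 - 21*s^2 + 56*I*s^2 - 630*s - 17*I*s - 548*I
(2) = -1.83*m^5 + 1.41*m^4 + 2.09*m^3 + 0.69*m^2 + 1.19*m - 0.35
(3) = -13.596*p^5 + 4.0506*p^4 + 3.7219*p^3 - 1.5489*p^2 - 0.5782*p + 0.4551
(4) = -2*q^3 + 17*q^2 + 95*q + 76
(5) = 1.51*d^5 + 2.99*d^4 + 5.65*d^3 - 2.23*d^2 - 2.07*d + 1.57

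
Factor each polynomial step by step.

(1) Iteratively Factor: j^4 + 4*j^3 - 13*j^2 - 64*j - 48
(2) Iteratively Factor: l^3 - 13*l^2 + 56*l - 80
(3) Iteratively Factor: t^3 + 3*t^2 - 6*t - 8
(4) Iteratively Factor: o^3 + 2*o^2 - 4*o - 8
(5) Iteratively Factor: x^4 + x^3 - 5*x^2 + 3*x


(1) = (j + 3)*(j^3 + j^2 - 16*j - 16) = (j + 1)*(j + 3)*(j^2 - 16) = (j - 4)*(j + 1)*(j + 3)*(j + 4)
(2) = (l - 4)*(l^2 - 9*l + 20) = (l - 5)*(l - 4)*(l - 4)
(3) = (t - 2)*(t^2 + 5*t + 4) = (t - 2)*(t + 1)*(t + 4)
(4) = (o + 2)*(o^2 - 4) = (o - 2)*(o + 2)*(o + 2)
(5) = (x)*(x^3 + x^2 - 5*x + 3) = x*(x + 3)*(x^2 - 2*x + 1) = x*(x - 1)*(x + 3)*(x - 1)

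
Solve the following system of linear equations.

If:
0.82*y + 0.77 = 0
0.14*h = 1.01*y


Then:
h = -6.77
y = -0.94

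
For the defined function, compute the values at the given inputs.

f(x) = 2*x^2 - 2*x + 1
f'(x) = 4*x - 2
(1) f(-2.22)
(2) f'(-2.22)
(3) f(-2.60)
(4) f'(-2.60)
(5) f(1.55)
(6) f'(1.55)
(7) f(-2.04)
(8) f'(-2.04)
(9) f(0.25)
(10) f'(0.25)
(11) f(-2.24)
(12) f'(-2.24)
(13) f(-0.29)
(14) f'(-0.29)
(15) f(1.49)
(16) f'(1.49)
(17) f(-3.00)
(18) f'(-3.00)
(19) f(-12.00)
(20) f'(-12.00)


(1) = 15.30
(2) = -10.88
(3) = 19.72
(4) = -12.40
(5) = 2.71
(6) = 4.20
(7) = 13.40
(8) = -10.16
(9) = 0.62
(10) = -1.00
(11) = 15.52
(12) = -10.96
(13) = 1.75
(14) = -3.16
(15) = 2.46
(16) = 3.96
(17) = 25.00
(18) = -14.00
(19) = 313.00
(20) = -50.00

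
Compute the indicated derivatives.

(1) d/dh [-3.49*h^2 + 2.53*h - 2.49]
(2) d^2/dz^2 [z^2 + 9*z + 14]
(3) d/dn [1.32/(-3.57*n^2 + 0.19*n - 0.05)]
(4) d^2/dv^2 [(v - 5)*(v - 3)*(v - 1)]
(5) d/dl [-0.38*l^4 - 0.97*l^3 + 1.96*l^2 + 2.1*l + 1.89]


(1) = 2.53 - 6.98*h
(2) = 2
(3) = (9.4248*n - 0.2508)/(3.57*n^2 - 0.19*n + 0.05)^2
(4) = 6*v - 18
(5) = -1.52*l^3 - 2.91*l^2 + 3.92*l + 2.1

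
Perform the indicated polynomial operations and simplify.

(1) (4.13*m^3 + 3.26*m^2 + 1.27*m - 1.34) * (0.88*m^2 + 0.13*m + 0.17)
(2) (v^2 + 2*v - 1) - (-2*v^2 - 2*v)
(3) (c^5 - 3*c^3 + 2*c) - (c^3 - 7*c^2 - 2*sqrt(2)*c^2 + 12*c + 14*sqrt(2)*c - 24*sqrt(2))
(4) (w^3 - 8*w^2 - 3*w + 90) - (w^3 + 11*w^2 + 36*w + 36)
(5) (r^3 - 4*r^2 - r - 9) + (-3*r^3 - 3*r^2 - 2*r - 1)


(1) = 3.6344*m^5 + 3.4057*m^4 + 2.2435*m^3 - 0.4599*m^2 + 0.0417*m - 0.2278
(2) = 3*v^2 + 4*v - 1
(3) = c^5 - 4*c^3 + 2*sqrt(2)*c^2 + 7*c^2 - 14*sqrt(2)*c - 10*c + 24*sqrt(2)
(4) = -19*w^2 - 39*w + 54
(5) = -2*r^3 - 7*r^2 - 3*r - 10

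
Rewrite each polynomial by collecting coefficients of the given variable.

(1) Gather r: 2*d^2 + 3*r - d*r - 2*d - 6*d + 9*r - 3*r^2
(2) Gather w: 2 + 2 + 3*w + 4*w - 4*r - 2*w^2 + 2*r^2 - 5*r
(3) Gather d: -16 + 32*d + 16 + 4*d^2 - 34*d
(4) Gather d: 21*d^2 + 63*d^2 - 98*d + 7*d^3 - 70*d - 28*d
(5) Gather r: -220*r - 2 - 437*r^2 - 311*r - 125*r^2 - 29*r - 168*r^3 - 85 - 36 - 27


(1) = 2*d^2 - 8*d - 3*r^2 + r*(12 - d)
(2) = 2*r^2 - 9*r - 2*w^2 + 7*w + 4
(3) = 4*d^2 - 2*d
(4) = 7*d^3 + 84*d^2 - 196*d
(5) = -168*r^3 - 562*r^2 - 560*r - 150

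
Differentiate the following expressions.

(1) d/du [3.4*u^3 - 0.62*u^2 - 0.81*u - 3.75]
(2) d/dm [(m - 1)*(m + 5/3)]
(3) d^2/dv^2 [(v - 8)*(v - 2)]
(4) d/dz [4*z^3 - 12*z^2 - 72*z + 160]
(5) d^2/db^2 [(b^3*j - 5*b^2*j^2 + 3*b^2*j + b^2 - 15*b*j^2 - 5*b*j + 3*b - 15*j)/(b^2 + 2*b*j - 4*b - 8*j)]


(1) = 10.2*u^2 - 1.24*u - 0.81
(2) = 2*m + 2/3
(3) = 2
(4) = 12*z^2 - 24*z - 72
(5) = 14*(2*b^3*j^3 - 7*b^3*j^2 + 3*b^3*j + b^3 - 24*b^2*j^3 + 24*b^2*j^2 - 3*b^2*j - 24*b*j^3 - 30*b*j^2 + 36*b*j - 80*j^4 + 76*j^3 + 56*j^2 - 48*j)/(b^6 + 6*b^5*j - 12*b^5 + 12*b^4*j^2 - 72*b^4*j + 48*b^4 + 8*b^3*j^3 - 144*b^3*j^2 + 288*b^3*j - 64*b^3 - 96*b^2*j^3 + 576*b^2*j^2 - 384*b^2*j + 384*b*j^3 - 768*b*j^2 - 512*j^3)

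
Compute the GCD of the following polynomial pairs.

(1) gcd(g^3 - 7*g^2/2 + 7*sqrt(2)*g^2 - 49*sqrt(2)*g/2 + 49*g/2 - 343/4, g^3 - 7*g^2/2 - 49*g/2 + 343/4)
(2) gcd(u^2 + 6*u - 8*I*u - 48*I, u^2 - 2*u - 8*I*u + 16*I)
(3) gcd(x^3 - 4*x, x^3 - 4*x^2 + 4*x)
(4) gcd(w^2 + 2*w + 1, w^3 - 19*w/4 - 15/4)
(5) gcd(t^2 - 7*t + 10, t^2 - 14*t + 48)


(1) = gcd((g - 7/2)*(g + 7*sqrt(2)/2)^2, (g - 7/2)*(g - 7*sqrt(2)/2)*(g + 7*sqrt(2)/2)) = g^2 + g*(-7/2 + 7*sqrt(2)/2) - 49*sqrt(2)/4
(2) = u - 8*I
(3) = gcd(x*(x - 2)*(x + 2), x*(x - 2)^2) = x^2 - 2*x
(4) = gcd((w + 1)^2, (w - 5/2)*(w + 1)*(w + 3/2)) = w + 1
(5) = gcd((t - 5)*(t - 2), (t - 8)*(t - 6)) = 1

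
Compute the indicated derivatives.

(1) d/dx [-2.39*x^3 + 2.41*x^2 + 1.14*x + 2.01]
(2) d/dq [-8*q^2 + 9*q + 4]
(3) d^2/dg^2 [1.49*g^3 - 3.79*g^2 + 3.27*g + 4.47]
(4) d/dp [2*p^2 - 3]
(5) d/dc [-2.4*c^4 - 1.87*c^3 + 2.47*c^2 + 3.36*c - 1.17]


(1) = -7.17*x^2 + 4.82*x + 1.14
(2) = 9 - 16*q
(3) = 8.94*g - 7.58
(4) = 4*p
(5) = -9.6*c^3 - 5.61*c^2 + 4.94*c + 3.36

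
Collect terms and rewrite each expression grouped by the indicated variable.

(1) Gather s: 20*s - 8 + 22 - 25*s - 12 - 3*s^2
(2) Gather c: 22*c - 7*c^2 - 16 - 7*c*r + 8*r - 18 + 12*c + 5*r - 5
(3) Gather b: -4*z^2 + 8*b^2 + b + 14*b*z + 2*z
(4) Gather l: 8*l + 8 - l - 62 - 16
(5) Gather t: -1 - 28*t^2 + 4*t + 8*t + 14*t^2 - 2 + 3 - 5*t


(1) = -3*s^2 - 5*s + 2
(2) = -7*c^2 + c*(34 - 7*r) + 13*r - 39
(3) = 8*b^2 + b*(14*z + 1) - 4*z^2 + 2*z
(4) = 7*l - 70
(5) = -14*t^2 + 7*t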